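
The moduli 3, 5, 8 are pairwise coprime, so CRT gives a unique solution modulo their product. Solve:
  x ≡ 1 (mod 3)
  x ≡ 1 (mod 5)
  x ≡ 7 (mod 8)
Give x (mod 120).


Moduli 3, 5, 8 are pairwise coprime; by CRT there is a unique solution modulo M = 3 · 5 · 8 = 120.
Solve pairwise, accumulating the modulus:
  Start with x ≡ 1 (mod 3).
  Combine with x ≡ 1 (mod 5): since gcd(3, 5) = 1, we get a unique residue mod 15.
    Write x = 1 + 3·t and substitute into x ≡ 1 (mod 5): 3·t ≡ 1 − 1 = 0 (mod 5).
    The inverse of 3 mod 5 is 2 (since 3·2 = 6 = 1·5 + 1), so t ≡ 2·0 = 0 ≡ 0 (mod 5).
    Then x = 1 + 3·0 = 1, valid modulo lcm(3, 5) = 15: x ≡ 1 (mod 15).
  Combine with x ≡ 7 (mod 8): since gcd(15, 8) = 1, we get a unique residue mod 120.
    Write x = 1 + 15·t and substitute into x ≡ 7 (mod 8): 15·t ≡ 7 − 1 = 6 (mod 8).
    Reduce coefficients mod 8: 7·t ≡ 6 (mod 8).
    The inverse of 7 mod 8 is 7 (since 7·7 = 49 = 6·8 + 1), so t ≡ 7·6 = 42 ≡ 2 (mod 8).
    Then x = 1 + 15·2 = 31, valid modulo lcm(15, 8) = 120: x ≡ 31 (mod 120).
Verify: 31 mod 3 = 1 ✓, 31 mod 5 = 1 ✓, 31 mod 8 = 7 ✓.

x ≡ 31 (mod 120).


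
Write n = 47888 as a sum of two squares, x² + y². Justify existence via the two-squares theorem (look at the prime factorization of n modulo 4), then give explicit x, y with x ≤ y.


Step 1: Factor n = 47888 = 2^4 · 41 · 73.
Step 2: Check the mod-4 condition on each prime factor: 2 = 2 (special); 41 ≡ 1 (mod 4), exponent 1; 73 ≡ 1 (mod 4), exponent 1.
All primes ≡ 3 (mod 4) appear to even exponent (or don't appear), so by the two-squares theorem n IS expressible as a sum of two squares.
Step 3: Build a representation. Group n = k² · m with k = 4 and m = 41 · 73 = 2993 (a product of primes ≡ 1 (mod 4)); a representation of m scales to one of n via (k·x)² + (k·y)² = k²(x² + y²). Each prime p ≡ 1 (mod 4) is itself a sum of two squares; find a² by testing p − a² for a perfect square:
  41: 41 − 1² = 40, 41 − 2² = 37, 41 − 3² = 32, 41 − 4² = 25 = 5² ⇒ 41 = 4² + 5².
  73: 73 − 1² = 72, 73 − 2² = 69, 73 − 3² = 64 = 8² ⇒ 73 = 3² + 8².
  Combine using the Brahmagupta–Fibonacci identity (a² + b²)(c² + d²) = (ac − bd)² + (ad + bc)² = (ac + bd)² + (ad − bc)²:
  41 · 73 = 2993: from (4² + 5²)(3² + 8²), take (4·3 − 5·8, 4·8 + 5·3) = (12 − 40, 32 + 15) = (-28, 47); dropping signs (only squares matter) gives (28, 47); check 28² + 47² = 784 + 2209 = 2993 ✓.
  Scale by k = 4: (4·28, 4·47) = (112, 188).
Step 4: Order so x ≤ y and verify: 112² + 188² = 12544 + 35344 = 47888 = n. ✓

n = 47888 = 112² + 188² (one valid representation with x ≤ y).


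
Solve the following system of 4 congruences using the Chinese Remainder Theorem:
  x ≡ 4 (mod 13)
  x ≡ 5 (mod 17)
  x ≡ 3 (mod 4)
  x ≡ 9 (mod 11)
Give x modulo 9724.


Product of moduli M = 13 · 17 · 4 · 11 = 9724.
Merge one congruence at a time:
  Start: x ≡ 4 (mod 13).
  Combine with x ≡ 5 (mod 17); new modulus lcm = 221.
    Write x = 4 + 13·t and substitute into x ≡ 5 (mod 17): 13·t ≡ 5 − 4 = 1 (mod 17).
    The inverse of 13 mod 17 is 4 (since 13·4 = 52 = 3·17 + 1), so t ≡ 4·1 = 4 ≡ 4 (mod 17).
    Then x = 4 + 13·4 = 56, valid modulo lcm(13, 17) = 221: x ≡ 56 (mod 221).
  Combine with x ≡ 3 (mod 4); new modulus lcm = 884.
    Write x = 56 + 221·t and substitute into x ≡ 3 (mod 4): 221·t ≡ 3 − 56 = -53 (mod 4).
    Reduce coefficients mod 4: 1·t ≡ 3 (mod 4).
    So t ≡ 3 (mod 4).
    Then x = 56 + 221·3 = 719, valid modulo lcm(221, 4) = 884: x ≡ 719 (mod 884).
  Combine with x ≡ 9 (mod 11); new modulus lcm = 9724.
    Write x = 719 + 884·t and substitute into x ≡ 9 (mod 11): 884·t ≡ 9 − 719 = -710 (mod 11).
    Reduce coefficients mod 11: 4·t ≡ 5 (mod 11).
    The inverse of 4 mod 11 is 3 (since 4·3 = 12 = 1·11 + 1), so t ≡ 3·5 = 15 ≡ 4 (mod 11).
    Then x = 719 + 884·4 = 4255, valid modulo lcm(884, 11) = 9724: x ≡ 4255 (mod 9724).
Verify against each original: 4255 mod 13 = 4, 4255 mod 17 = 5, 4255 mod 4 = 3, 4255 mod 11 = 9.

x ≡ 4255 (mod 9724).


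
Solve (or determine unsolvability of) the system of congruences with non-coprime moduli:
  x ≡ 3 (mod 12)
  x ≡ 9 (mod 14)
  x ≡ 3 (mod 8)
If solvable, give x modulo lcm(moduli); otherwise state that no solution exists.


Moduli 12, 14, 8 are not pairwise coprime, so CRT works modulo lcm(m_i) when all pairwise compatibility conditions hold.
Pairwise compatibility: gcd(m_i, m_j) must divide a_i - a_j for every pair.
Merge one congruence at a time:
  Start: x ≡ 3 (mod 12).
  Combine with x ≡ 9 (mod 14): gcd(12, 14) = 2; 9 - 3 = 6, which IS divisible by 2, so compatible.
    Write x = 3 + 12·t and substitute into x ≡ 9 (mod 14): 12·t ≡ 9 − 3 = 6 (mod 14).
    Divide the congruence (and modulus) by g = 2: 6·t ≡ 3 (mod 7).
    The inverse of 6 mod 7 is 6 (since 6·6 = 36 = 5·7 + 1), so t ≡ 6·3 = 18 ≡ 4 (mod 7).
    Then x = 3 + 12·4 = 51, valid modulo lcm(12, 14) = 84: x ≡ 51 (mod 84).
  Combine with x ≡ 3 (mod 8): gcd(84, 8) = 4; 3 - 51 = -48, which IS divisible by 4, so compatible.
    Write x = 51 + 84·t and substitute into x ≡ 3 (mod 8): 84·t ≡ 3 − 51 = -48 (mod 8).
    Divide the congruence (and modulus) by g = 4: 21·t ≡ -12 (mod 2).
    Reduce coefficients mod 2: 1·t ≡ 0 (mod 2).
    So t ≡ 0 (mod 2).
    Then x = 51 + 84·0 = 51, valid modulo lcm(84, 8) = 168: x ≡ 51 (mod 168).
Verify: 51 mod 12 = 3, 51 mod 14 = 9, 51 mod 8 = 3.

x ≡ 51 (mod 168).


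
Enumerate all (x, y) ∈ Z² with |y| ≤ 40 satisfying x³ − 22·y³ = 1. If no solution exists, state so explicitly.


The equation is x³ - 22y³ = 1. For fixed y, x³ = 22·y³ + 1, so a solution requires the RHS to be a perfect cube.
Strategy: iterate y from -40 to 40, compute RHS = 22·y³ + 1, and check whether it is a (positive or negative) perfect cube.
Check small values of y:
  y = 0: RHS = 1 = (1)³ ⇒ x = 1 works.
  y = 1: RHS = 23 is not a perfect cube.
  y = -1: RHS = -21 is not a perfect cube.
  y = 2: RHS = 177 is not a perfect cube.
  y = -2: RHS = -175 is not a perfect cube.
  y = 3: RHS = 595 is not a perfect cube.
  y = -3: RHS = -593 is not a perfect cube.
Continuing the search up to |y| = 40 finds no further solutions beyond those listed.
Collected solutions: (1, 0).

Solutions (with |y| ≤ 40): (1, 0).


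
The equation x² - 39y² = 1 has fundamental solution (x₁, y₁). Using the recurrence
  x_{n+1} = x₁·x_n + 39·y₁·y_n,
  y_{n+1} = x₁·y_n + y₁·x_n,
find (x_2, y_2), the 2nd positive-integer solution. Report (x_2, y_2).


Step 1: Find the fundamental solution (x₁, y₁) of x² - 39y² = 1.
  Expand √39 as a continued fraction. a₀ = ⌊√39⌋ = 6; iterate m_{k+1} = d_k·a_k − m_k, d_{k+1} = (39 − m_{k+1}²)/d_k, a_{k+1} = ⌊(a₀ + m_{k+1})/d_{k+1}⌋ (starting m₀ = 0, d₀ = 1), with convergents p_k = a_k·p_{k-1} + p_{k-2}, q_k = a_k·q_{k-1} + q_{k-2} (p₋₁ = 1, q₋₁ = 0):
  k = 0: a₀ = 6; p₀/q₀ = 6/1; p₀² − 39·q₀² = 36 − 39 = -3.
  k = 1: m = 6, d = 3, a = ⌊(6 + 6)/3⌋ = 4; p/q = (4·6 + 1)/(4·1 + 0) = 25/4; p² − 39·q² = 625 − 624 = 1.
  The first convergent with p² − 39·q² = 1 gives the fundamental solution (x₁, y₁) = (25, 4).
Step 2: Apply the recurrence (x_{n+1}, y_{n+1}) = (x₁x_n + 39y₁y_n, x₁y_n + y₁x_n) repeatedly.
  From (x_1, y_1) = (25, 4): x_2 = 25·25 + 39·4·4 = 1249; y_2 = 25·4 + 4·25 = 200.
Step 3: Verify x_2² - 39·y_2² = 1560001 - 1560000 = 1 (should be 1). ✓

(x_1, y_1) = (25, 4); (x_2, y_2) = (1249, 200).


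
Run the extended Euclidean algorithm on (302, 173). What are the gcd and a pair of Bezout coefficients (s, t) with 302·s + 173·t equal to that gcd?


Euclidean algorithm on (302, 173) — divide until remainder is 0:
  302 = 1 · 173 + 129
  173 = 1 · 129 + 44
  129 = 2 · 44 + 41
  44 = 1 · 41 + 3
  41 = 13 · 3 + 2
  3 = 1 · 2 + 1
  2 = 2 · 1 + 0
gcd(302, 173) = 1.
Track Bezout coefficients alongside the remainders: start with r₀ = 302 = a·1 + b·0 (s = 1, t = 0) and r₁ = 173 = a·0 + b·1 (s = 0, t = 1); each new remainder r_{k+1} = r_{k-1} − q_k·r_k inherits s_{k+1} = s_{k-1} − q_k·s_k, t_{k+1} = t_{k-1} − q_k·t_k, so r_k = a·s_k + b·t_k at every step:
  q = 1: r = 129, s = 1 − 1·0 = 1, t = 0 − 1·1 = -1  (check: 302·1 + 173·(-1) = 129)
  q = 1: r = 44, s = 0 − 1·1 = -1, t = 1 − 1·(-1) = 2  (check: 302·(-1) + 173·2 = 44)
  q = 2: r = 41, s = 1 − 2·(-1) = 3, t = -1 − 2·2 = -5  (check: 302·3 + 173·(-5) = 41)
  q = 1: r = 3, s = -1 − 1·3 = -4, t = 2 − 1·(-5) = 7  (check: 302·(-4) + 173·7 = 3)
  q = 13: r = 2, s = 3 − 13·(-4) = 55, t = -5 − 13·7 = -96  (check: 302·55 + 173·(-96) = 2)
  q = 1: r = 1, s = -4 − 1·55 = -59, t = 7 − 1·(-96) = 103  (check: 302·(-59) + 173·103 = 1)
The row with r = 1 (the gcd) gives the Bezout coefficients s = -59, t = 103.
Result: 302 · (-59) + 173 · (103) = 1.

gcd(302, 173) = 1; s = -59, t = 103 (check: 302·(-59) + 173·103 = 1).


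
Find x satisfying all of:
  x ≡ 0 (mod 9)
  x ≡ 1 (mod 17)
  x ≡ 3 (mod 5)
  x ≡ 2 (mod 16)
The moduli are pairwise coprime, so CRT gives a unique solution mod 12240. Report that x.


Product of moduli M = 9 · 17 · 5 · 16 = 12240.
Merge one congruence at a time:
  Start: x ≡ 0 (mod 9).
  Combine with x ≡ 1 (mod 17); new modulus lcm = 153.
    Write x = 0 + 9·t and substitute into x ≡ 1 (mod 17): 9·t ≡ 1 − 0 = 1 (mod 17).
    The inverse of 9 mod 17 is 2 (since 9·2 = 18 = 1·17 + 1), so t ≡ 2·1 = 2 ≡ 2 (mod 17).
    Then x = 0 + 9·2 = 18, valid modulo lcm(9, 17) = 153: x ≡ 18 (mod 153).
  Combine with x ≡ 3 (mod 5); new modulus lcm = 765.
    Write x = 18 + 153·t and substitute into x ≡ 3 (mod 5): 153·t ≡ 3 − 18 = -15 (mod 5).
    Reduce coefficients mod 5: 3·t ≡ 0 (mod 5).
    The inverse of 3 mod 5 is 2 (since 3·2 = 6 = 1·5 + 1), so t ≡ 2·0 = 0 ≡ 0 (mod 5).
    Then x = 18 + 153·0 = 18, valid modulo lcm(153, 5) = 765: x ≡ 18 (mod 765).
  Combine with x ≡ 2 (mod 16); new modulus lcm = 12240.
    Write x = 18 + 765·t and substitute into x ≡ 2 (mod 16): 765·t ≡ 2 − 18 = -16 (mod 16).
    Reduce coefficients mod 16: 13·t ≡ 0 (mod 16).
    The inverse of 13 mod 16 is 5 (since 13·5 = 65 = 4·16 + 1), so t ≡ 5·0 = 0 ≡ 0 (mod 16).
    Then x = 18 + 765·0 = 18, valid modulo lcm(765, 16) = 12240: x ≡ 18 (mod 12240).
Verify against each original: 18 mod 9 = 0, 18 mod 17 = 1, 18 mod 5 = 3, 18 mod 16 = 2.

x ≡ 18 (mod 12240).


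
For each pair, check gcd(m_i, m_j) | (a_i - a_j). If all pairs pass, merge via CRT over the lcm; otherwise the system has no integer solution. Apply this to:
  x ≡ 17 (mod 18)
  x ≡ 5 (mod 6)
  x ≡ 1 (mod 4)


Moduli 18, 6, 4 are not pairwise coprime, so CRT works modulo lcm(m_i) when all pairwise compatibility conditions hold.
Pairwise compatibility: gcd(m_i, m_j) must divide a_i - a_j for every pair.
Merge one congruence at a time:
  Start: x ≡ 17 (mod 18).
  Combine with x ≡ 5 (mod 6): gcd(18, 6) = 6; 5 - 17 = -12, which IS divisible by 6, so compatible.
    Write x = 17 + 18·t and substitute into x ≡ 5 (mod 6): 18·t ≡ 5 − 17 = -12 (mod 6).
    Divide the congruence (and modulus) by g = 6: 3·t ≡ -2 (mod 1).
    Modulo 1 every t works; take t = 0.
    Then x = 17 + 18·0 = 17, valid modulo lcm(18, 6) = 18: x ≡ 17 (mod 18).
  Combine with x ≡ 1 (mod 4): gcd(18, 4) = 2; 1 - 17 = -16, which IS divisible by 2, so compatible.
    Write x = 17 + 18·t and substitute into x ≡ 1 (mod 4): 18·t ≡ 1 − 17 = -16 (mod 4).
    Divide the congruence (and modulus) by g = 2: 9·t ≡ -8 (mod 2).
    Reduce coefficients mod 2: 1·t ≡ 0 (mod 2).
    So t ≡ 0 (mod 2).
    Then x = 17 + 18·0 = 17, valid modulo lcm(18, 4) = 36: x ≡ 17 (mod 36).
Verify: 17 mod 18 = 17, 17 mod 6 = 5, 17 mod 4 = 1.

x ≡ 17 (mod 36).


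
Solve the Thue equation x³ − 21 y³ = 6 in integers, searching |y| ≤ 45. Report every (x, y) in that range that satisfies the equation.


The equation is x³ - 21y³ = 6. For fixed y, x³ = 21·y³ + 6, so a solution requires the RHS to be a perfect cube.
Strategy: iterate y from -45 to 45, compute RHS = 21·y³ + 6, and check whether it is a (positive or negative) perfect cube.
Check small values of y:
  y = 0: RHS = 6 is not a perfect cube.
  y = 1: RHS = 27 = (3)³ ⇒ x = 3 works.
  y = -1: RHS = -15 is not a perfect cube.
  y = 2: RHS = 174 is not a perfect cube.
  y = -2: RHS = -162 is not a perfect cube.
  y = 3: RHS = 573 is not a perfect cube.
  y = -3: RHS = -561 is not a perfect cube.
Continuing the search up to |y| = 45 finds no further solutions beyond those listed.
Collected solutions: (3, 1).

Solutions (with |y| ≤ 45): (3, 1).


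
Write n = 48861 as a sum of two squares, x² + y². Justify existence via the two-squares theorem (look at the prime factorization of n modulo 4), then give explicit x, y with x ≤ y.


Step 1: Factor n = 48861 = 3^2 · 61 · 89.
Step 2: Check the mod-4 condition on each prime factor: 3 ≡ 3 (mod 4), exponent 2 (must be even); 61 ≡ 1 (mod 4), exponent 1; 89 ≡ 1 (mod 4), exponent 1.
All primes ≡ 3 (mod 4) appear to even exponent (or don't appear), so by the two-squares theorem n IS expressible as a sum of two squares.
Step 3: Build a representation. Group n = k² · m with k = 3 and m = 61 · 89 = 5429 (a product of primes ≡ 1 (mod 4)); a representation of m scales to one of n via (k·x)² + (k·y)² = k²(x² + y²). Each prime p ≡ 1 (mod 4) is itself a sum of two squares; find a² by testing p − a² for a perfect square:
  61: 61 − 1² = 60, 61 − 2² = 57, 61 − 3² = 52, 61 − 4² = 45, 61 − 5² = 36 = 6² ⇒ 61 = 5² + 6².
  89: 89 − 1² = 88, 89 − 2² = 85, 89 − 3² = 80, 89 − 4² = 73, 89 − 5² = 64 = 8² ⇒ 89 = 5² + 8².
  Combine using the Brahmagupta–Fibonacci identity (a² + b²)(c² + d²) = (ac − bd)² + (ad + bc)² = (ac + bd)² + (ad − bc)²:
  61 · 89 = 5429: from (5² + 6²)(5² + 8²), take (5·5 − 6·8, 5·8 + 6·5) = (25 − 48, 40 + 30) = (-23, 70); dropping signs (only squares matter) gives (23, 70); check 23² + 70² = 529 + 4900 = 5429 ✓.
  Scale by k = 3: (3·23, 3·70) = (69, 210).
Step 4: Order so x ≤ y and verify: 69² + 210² = 4761 + 44100 = 48861 = n. ✓

n = 48861 = 69² + 210² (one valid representation with x ≤ y).


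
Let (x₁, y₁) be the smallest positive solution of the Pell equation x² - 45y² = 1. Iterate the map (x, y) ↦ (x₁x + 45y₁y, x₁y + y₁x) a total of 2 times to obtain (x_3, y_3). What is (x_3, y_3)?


Step 1: Find the fundamental solution (x₁, y₁) of x² - 45y² = 1.
  Expand √45 as a continued fraction. a₀ = ⌊√45⌋ = 6; iterate m_{k+1} = d_k·a_k − m_k, d_{k+1} = (45 − m_{k+1}²)/d_k, a_{k+1} = ⌊(a₀ + m_{k+1})/d_{k+1}⌋ (starting m₀ = 0, d₀ = 1), with convergents p_k = a_k·p_{k-1} + p_{k-2}, q_k = a_k·q_{k-1} + q_{k-2} (p₋₁ = 1, q₋₁ = 0):
  k = 0: a₀ = 6; p₀/q₀ = 6/1; p₀² − 45·q₀² = 36 − 45 = -9.
  k = 1: m = 6, d = 9, a = ⌊(6 + 6)/9⌋ = 1; p/q = (1·6 + 1)/(1·1 + 0) = 7/1; p² − 45·q² = 49 − 45 = 4.
  k = 2: m = 3, d = 4, a = ⌊(6 + 3)/4⌋ = 2; p/q = (2·7 + 6)/(2·1 + 1) = 20/3; p² − 45·q² = 400 − 405 = -5.
  k = 3: m = 5, d = 5, a = ⌊(6 + 5)/5⌋ = 2; p/q = (2·20 + 7)/(2·3 + 1) = 47/7; p² − 45·q² = 2209 − 2205 = 4.
  k = 4: m = 5, d = 4, a = ⌊(6 + 5)/4⌋ = 2; p/q = (2·47 + 20)/(2·7 + 3) = 114/17; p² − 45·q² = 12996 − 13005 = -9.
  k = 5: m = 3, d = 9, a = ⌊(6 + 3)/9⌋ = 1; p/q = (1·114 + 47)/(1·17 + 7) = 161/24; p² − 45·q² = 25921 − 25920 = 1.
  The first convergent with p² − 45·q² = 1 gives the fundamental solution (x₁, y₁) = (161, 24).
Step 2: Apply the recurrence (x_{n+1}, y_{n+1}) = (x₁x_n + 45y₁y_n, x₁y_n + y₁x_n) repeatedly.
  From (x_1, y_1) = (161, 24): x_2 = 161·161 + 45·24·24 = 51841; y_2 = 161·24 + 24·161 = 7728.
  From (x_2, y_2) = (51841, 7728): x_3 = 161·51841 + 45·24·7728 = 16692641; y_3 = 161·7728 + 24·51841 = 2488392.
Step 3: Verify x_3² - 45·y_3² = 278644263554881 - 278644263554880 = 1 (should be 1). ✓

(x_1, y_1) = (161, 24); (x_3, y_3) = (16692641, 2488392).


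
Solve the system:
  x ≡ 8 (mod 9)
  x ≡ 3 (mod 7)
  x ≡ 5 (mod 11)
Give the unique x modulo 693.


Moduli 9, 7, 11 are pairwise coprime; by CRT there is a unique solution modulo M = 9 · 7 · 11 = 693.
Solve pairwise, accumulating the modulus:
  Start with x ≡ 8 (mod 9).
  Combine with x ≡ 3 (mod 7): since gcd(9, 7) = 1, we get a unique residue mod 63.
    Write x = 8 + 9·t and substitute into x ≡ 3 (mod 7): 9·t ≡ 3 − 8 = -5 (mod 7).
    Reduce coefficients mod 7: 2·t ≡ 2 (mod 7).
    The inverse of 2 mod 7 is 4 (since 2·4 = 8 = 1·7 + 1), so t ≡ 4·2 = 8 ≡ 1 (mod 7).
    Then x = 8 + 9·1 = 17, valid modulo lcm(9, 7) = 63: x ≡ 17 (mod 63).
  Combine with x ≡ 5 (mod 11): since gcd(63, 11) = 1, we get a unique residue mod 693.
    Write x = 17 + 63·t and substitute into x ≡ 5 (mod 11): 63·t ≡ 5 − 17 = -12 (mod 11).
    Reduce coefficients mod 11: 8·t ≡ 10 (mod 11).
    The inverse of 8 mod 11 is 7 (since 8·7 = 56 = 5·11 + 1), so t ≡ 7·10 = 70 ≡ 4 (mod 11).
    Then x = 17 + 63·4 = 269, valid modulo lcm(63, 11) = 693: x ≡ 269 (mod 693).
Verify: 269 mod 9 = 8 ✓, 269 mod 7 = 3 ✓, 269 mod 11 = 5 ✓.

x ≡ 269 (mod 693).


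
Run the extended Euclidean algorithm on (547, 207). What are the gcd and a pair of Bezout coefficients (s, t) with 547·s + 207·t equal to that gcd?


Euclidean algorithm on (547, 207) — divide until remainder is 0:
  547 = 2 · 207 + 133
  207 = 1 · 133 + 74
  133 = 1 · 74 + 59
  74 = 1 · 59 + 15
  59 = 3 · 15 + 14
  15 = 1 · 14 + 1
  14 = 14 · 1 + 0
gcd(547, 207) = 1.
Track Bezout coefficients alongside the remainders: start with r₀ = 547 = a·1 + b·0 (s = 1, t = 0) and r₁ = 207 = a·0 + b·1 (s = 0, t = 1); each new remainder r_{k+1} = r_{k-1} − q_k·r_k inherits s_{k+1} = s_{k-1} − q_k·s_k, t_{k+1} = t_{k-1} − q_k·t_k, so r_k = a·s_k + b·t_k at every step:
  q = 2: r = 133, s = 1 − 2·0 = 1, t = 0 − 2·1 = -2  (check: 547·1 + 207·(-2) = 133)
  q = 1: r = 74, s = 0 − 1·1 = -1, t = 1 − 1·(-2) = 3  (check: 547·(-1) + 207·3 = 74)
  q = 1: r = 59, s = 1 − 1·(-1) = 2, t = -2 − 1·3 = -5  (check: 547·2 + 207·(-5) = 59)
  q = 1: r = 15, s = -1 − 1·2 = -3, t = 3 − 1·(-5) = 8  (check: 547·(-3) + 207·8 = 15)
  q = 3: r = 14, s = 2 − 3·(-3) = 11, t = -5 − 3·8 = -29  (check: 547·11 + 207·(-29) = 14)
  q = 1: r = 1, s = -3 − 1·11 = -14, t = 8 − 1·(-29) = 37  (check: 547·(-14) + 207·37 = 1)
The row with r = 1 (the gcd) gives the Bezout coefficients s = -14, t = 37.
Result: 547 · (-14) + 207 · (37) = 1.

gcd(547, 207) = 1; s = -14, t = 37 (check: 547·(-14) + 207·37 = 1).


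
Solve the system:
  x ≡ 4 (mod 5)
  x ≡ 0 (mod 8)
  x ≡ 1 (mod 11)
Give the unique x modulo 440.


Moduli 5, 8, 11 are pairwise coprime; by CRT there is a unique solution modulo M = 5 · 8 · 11 = 440.
Solve pairwise, accumulating the modulus:
  Start with x ≡ 4 (mod 5).
  Combine with x ≡ 0 (mod 8): since gcd(5, 8) = 1, we get a unique residue mod 40.
    Write x = 4 + 5·t and substitute into x ≡ 0 (mod 8): 5·t ≡ 0 − 4 = -4 (mod 8).
    Reduce coefficients mod 8: 5·t ≡ 4 (mod 8).
    The inverse of 5 mod 8 is 5 (since 5·5 = 25 = 3·8 + 1), so t ≡ 5·4 = 20 ≡ 4 (mod 8).
    Then x = 4 + 5·4 = 24, valid modulo lcm(5, 8) = 40: x ≡ 24 (mod 40).
  Combine with x ≡ 1 (mod 11): since gcd(40, 11) = 1, we get a unique residue mod 440.
    Write x = 24 + 40·t and substitute into x ≡ 1 (mod 11): 40·t ≡ 1 − 24 = -23 (mod 11).
    Reduce coefficients mod 11: 7·t ≡ 10 (mod 11).
    The inverse of 7 mod 11 is 8 (since 7·8 = 56 = 5·11 + 1), so t ≡ 8·10 = 80 ≡ 3 (mod 11).
    Then x = 24 + 40·3 = 144, valid modulo lcm(40, 11) = 440: x ≡ 144 (mod 440).
Verify: 144 mod 5 = 4 ✓, 144 mod 8 = 0 ✓, 144 mod 11 = 1 ✓.

x ≡ 144 (mod 440).


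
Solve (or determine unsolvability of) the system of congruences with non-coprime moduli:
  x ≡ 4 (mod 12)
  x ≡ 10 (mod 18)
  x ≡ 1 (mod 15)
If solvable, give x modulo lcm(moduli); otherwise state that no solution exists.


Moduli 12, 18, 15 are not pairwise coprime, so CRT works modulo lcm(m_i) when all pairwise compatibility conditions hold.
Pairwise compatibility: gcd(m_i, m_j) must divide a_i - a_j for every pair.
Merge one congruence at a time:
  Start: x ≡ 4 (mod 12).
  Combine with x ≡ 10 (mod 18): gcd(12, 18) = 6; 10 - 4 = 6, which IS divisible by 6, so compatible.
    Write x = 4 + 12·t and substitute into x ≡ 10 (mod 18): 12·t ≡ 10 − 4 = 6 (mod 18).
    Divide the congruence (and modulus) by g = 6: 2·t ≡ 1 (mod 3).
    The inverse of 2 mod 3 is 2 (since 2·2 = 4 = 1·3 + 1), so t ≡ 2·1 = 2 ≡ 2 (mod 3).
    Then x = 4 + 12·2 = 28, valid modulo lcm(12, 18) = 36: x ≡ 28 (mod 36).
  Combine with x ≡ 1 (mod 15): gcd(36, 15) = 3; 1 - 28 = -27, which IS divisible by 3, so compatible.
    Write x = 28 + 36·t and substitute into x ≡ 1 (mod 15): 36·t ≡ 1 − 28 = -27 (mod 15).
    Divide the congruence (and modulus) by g = 3: 12·t ≡ -9 (mod 5).
    Reduce coefficients mod 5: 2·t ≡ 1 (mod 5).
    The inverse of 2 mod 5 is 3 (since 2·3 = 6 = 1·5 + 1), so t ≡ 3·1 = 3 ≡ 3 (mod 5).
    Then x = 28 + 36·3 = 136, valid modulo lcm(36, 15) = 180: x ≡ 136 (mod 180).
Verify: 136 mod 12 = 4, 136 mod 18 = 10, 136 mod 15 = 1.

x ≡ 136 (mod 180).


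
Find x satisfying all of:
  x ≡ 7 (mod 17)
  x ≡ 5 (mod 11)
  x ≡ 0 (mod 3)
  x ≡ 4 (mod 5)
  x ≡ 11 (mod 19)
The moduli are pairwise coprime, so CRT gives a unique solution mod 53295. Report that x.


Product of moduli M = 17 · 11 · 3 · 5 · 19 = 53295.
Merge one congruence at a time:
  Start: x ≡ 7 (mod 17).
  Combine with x ≡ 5 (mod 11); new modulus lcm = 187.
    Write x = 7 + 17·t and substitute into x ≡ 5 (mod 11): 17·t ≡ 5 − 7 = -2 (mod 11).
    Reduce coefficients mod 11: 6·t ≡ 9 (mod 11).
    The inverse of 6 mod 11 is 2 (since 6·2 = 12 = 1·11 + 1), so t ≡ 2·9 = 18 ≡ 7 (mod 11).
    Then x = 7 + 17·7 = 126, valid modulo lcm(17, 11) = 187: x ≡ 126 (mod 187).
  Combine with x ≡ 0 (mod 3); new modulus lcm = 561.
    Write x = 126 + 187·t and substitute into x ≡ 0 (mod 3): 187·t ≡ 0 − 126 = -126 (mod 3).
    Reduce coefficients mod 3: 1·t ≡ 0 (mod 3).
    So t ≡ 0 (mod 3).
    Then x = 126 + 187·0 = 126, valid modulo lcm(187, 3) = 561: x ≡ 126 (mod 561).
  Combine with x ≡ 4 (mod 5); new modulus lcm = 2805.
    Write x = 126 + 561·t and substitute into x ≡ 4 (mod 5): 561·t ≡ 4 − 126 = -122 (mod 5).
    Reduce coefficients mod 5: 1·t ≡ 3 (mod 5).
    So t ≡ 3 (mod 5).
    Then x = 126 + 561·3 = 1809, valid modulo lcm(561, 5) = 2805: x ≡ 1809 (mod 2805).
  Combine with x ≡ 11 (mod 19); new modulus lcm = 53295.
    Write x = 1809 + 2805·t and substitute into x ≡ 11 (mod 19): 2805·t ≡ 11 − 1809 = -1798 (mod 19).
    Reduce coefficients mod 19: 12·t ≡ 7 (mod 19).
    The inverse of 12 mod 19 is 8 (since 12·8 = 96 = 5·19 + 1), so t ≡ 8·7 = 56 ≡ 18 (mod 19).
    Then x = 1809 + 2805·18 = 52299, valid modulo lcm(2805, 19) = 53295: x ≡ 52299 (mod 53295).
Verify against each original: 52299 mod 17 = 7, 52299 mod 11 = 5, 52299 mod 3 = 0, 52299 mod 5 = 4, 52299 mod 19 = 11.

x ≡ 52299 (mod 53295).


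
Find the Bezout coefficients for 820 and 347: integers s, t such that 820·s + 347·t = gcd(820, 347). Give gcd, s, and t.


Euclidean algorithm on (820, 347) — divide until remainder is 0:
  820 = 2 · 347 + 126
  347 = 2 · 126 + 95
  126 = 1 · 95 + 31
  95 = 3 · 31 + 2
  31 = 15 · 2 + 1
  2 = 2 · 1 + 0
gcd(820, 347) = 1.
Track Bezout coefficients alongside the remainders: start with r₀ = 820 = a·1 + b·0 (s = 1, t = 0) and r₁ = 347 = a·0 + b·1 (s = 0, t = 1); each new remainder r_{k+1} = r_{k-1} − q_k·r_k inherits s_{k+1} = s_{k-1} − q_k·s_k, t_{k+1} = t_{k-1} − q_k·t_k, so r_k = a·s_k + b·t_k at every step:
  q = 2: r = 126, s = 1 − 2·0 = 1, t = 0 − 2·1 = -2  (check: 820·1 + 347·(-2) = 126)
  q = 2: r = 95, s = 0 − 2·1 = -2, t = 1 − 2·(-2) = 5  (check: 820·(-2) + 347·5 = 95)
  q = 1: r = 31, s = 1 − 1·(-2) = 3, t = -2 − 1·5 = -7  (check: 820·3 + 347·(-7) = 31)
  q = 3: r = 2, s = -2 − 3·3 = -11, t = 5 − 3·(-7) = 26  (check: 820·(-11) + 347·26 = 2)
  q = 15: r = 1, s = 3 − 15·(-11) = 168, t = -7 − 15·26 = -397  (check: 820·168 + 347·(-397) = 1)
The row with r = 1 (the gcd) gives the Bezout coefficients s = 168, t = -397.
Result: 820 · (168) + 347 · (-397) = 1.

gcd(820, 347) = 1; s = 168, t = -397 (check: 820·168 + 347·(-397) = 1).


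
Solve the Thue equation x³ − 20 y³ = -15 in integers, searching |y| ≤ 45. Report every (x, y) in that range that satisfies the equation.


The equation is x³ - 20y³ = -15. For fixed y, x³ = 20·y³ − 15, so a solution requires the RHS to be a perfect cube.
Strategy: iterate y from -45 to 45, compute RHS = 20·y³ − 15, and check whether it is a (positive or negative) perfect cube.
Check small values of y:
  y = 0: RHS = -15 is not a perfect cube.
  y = 1: RHS = 5 is not a perfect cube.
  y = -1: RHS = -35 is not a perfect cube.
  y = 2: RHS = 145 is not a perfect cube.
  y = -2: RHS = -175 is not a perfect cube.
  y = 3: RHS = 525 is not a perfect cube.
  y = -3: RHS = -555 is not a perfect cube.
Continuing the search up to |y| = 45 finds no solutions either.
No (x, y) in the scanned range satisfies the equation.

No integer solutions with |y| ≤ 45.


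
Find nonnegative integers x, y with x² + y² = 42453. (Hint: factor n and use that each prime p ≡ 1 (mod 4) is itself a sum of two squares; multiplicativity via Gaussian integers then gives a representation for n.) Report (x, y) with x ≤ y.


Step 1: Factor n = 42453 = 3^2 · 53 · 89.
Step 2: Check the mod-4 condition on each prime factor: 3 ≡ 3 (mod 4), exponent 2 (must be even); 53 ≡ 1 (mod 4), exponent 1; 89 ≡ 1 (mod 4), exponent 1.
All primes ≡ 3 (mod 4) appear to even exponent (or don't appear), so by the two-squares theorem n IS expressible as a sum of two squares.
Step 3: Build a representation. Group n = k² · m with k = 3 and m = 53 · 89 = 4717 (a product of primes ≡ 1 (mod 4)); a representation of m scales to one of n via (k·x)² + (k·y)² = k²(x² + y²). Each prime p ≡ 1 (mod 4) is itself a sum of two squares; find a² by testing p − a² for a perfect square:
  53: 53 − 1² = 52, 53 − 2² = 49 = 7² ⇒ 53 = 2² + 7².
  89: 89 − 1² = 88, 89 − 2² = 85, 89 − 3² = 80, 89 − 4² = 73, 89 − 5² = 64 = 8² ⇒ 89 = 5² + 8².
  Combine using the Brahmagupta–Fibonacci identity (a² + b²)(c² + d²) = (ac − bd)² + (ad + bc)² = (ac + bd)² + (ad − bc)²:
  53 · 89 = 4717: from (2² + 7²)(5² + 8²), take (2·5 − 7·8, 2·8 + 7·5) = (10 − 56, 16 + 35) = (-46, 51); dropping signs (only squares matter) gives (46, 51); check 46² + 51² = 2116 + 2601 = 4717 ✓.
  Scale by k = 3: (3·46, 3·51) = (138, 153).
Step 4: Order so x ≤ y and verify: 138² + 153² = 19044 + 23409 = 42453 = n. ✓

n = 42453 = 138² + 153² (one valid representation with x ≤ y).


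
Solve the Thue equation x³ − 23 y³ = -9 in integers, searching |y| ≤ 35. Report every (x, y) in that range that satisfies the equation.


The equation is x³ - 23y³ = -9. For fixed y, x³ = 23·y³ − 9, so a solution requires the RHS to be a perfect cube.
Strategy: iterate y from -35 to 35, compute RHS = 23·y³ − 9, and check whether it is a (positive or negative) perfect cube.
Check small values of y:
  y = 0: RHS = -9 is not a perfect cube.
  y = 1: RHS = 14 is not a perfect cube.
  y = -1: RHS = -32 is not a perfect cube.
  y = 2: RHS = 175 is not a perfect cube.
  y = -2: RHS = -193 is not a perfect cube.
  y = 3: RHS = 612 is not a perfect cube.
  y = -3: RHS = -630 is not a perfect cube.
Continuing the search up to |y| = 35 finds no solutions either.
No (x, y) in the scanned range satisfies the equation.

No integer solutions with |y| ≤ 35.


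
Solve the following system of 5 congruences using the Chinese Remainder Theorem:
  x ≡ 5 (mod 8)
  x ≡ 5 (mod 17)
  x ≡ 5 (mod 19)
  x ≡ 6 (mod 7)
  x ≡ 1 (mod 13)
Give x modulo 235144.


Product of moduli M = 8 · 17 · 19 · 7 · 13 = 235144.
Merge one congruence at a time:
  Start: x ≡ 5 (mod 8).
  Combine with x ≡ 5 (mod 17); new modulus lcm = 136.
    Write x = 5 + 8·t and substitute into x ≡ 5 (mod 17): 8·t ≡ 5 − 5 = 0 (mod 17).
    The inverse of 8 mod 17 is 15 (since 8·15 = 120 = 7·17 + 1), so t ≡ 15·0 = 0 ≡ 0 (mod 17).
    Then x = 5 + 8·0 = 5, valid modulo lcm(8, 17) = 136: x ≡ 5 (mod 136).
  Combine with x ≡ 5 (mod 19); new modulus lcm = 2584.
    Write x = 5 + 136·t and substitute into x ≡ 5 (mod 19): 136·t ≡ 5 − 5 = 0 (mod 19).
    Reduce coefficients mod 19: 3·t ≡ 0 (mod 19).
    The inverse of 3 mod 19 is 13 (since 3·13 = 39 = 2·19 + 1), so t ≡ 13·0 = 0 ≡ 0 (mod 19).
    Then x = 5 + 136·0 = 5, valid modulo lcm(136, 19) = 2584: x ≡ 5 (mod 2584).
  Combine with x ≡ 6 (mod 7); new modulus lcm = 18088.
    Write x = 5 + 2584·t and substitute into x ≡ 6 (mod 7): 2584·t ≡ 6 − 5 = 1 (mod 7).
    Reduce coefficients mod 7: 1·t ≡ 1 (mod 7).
    So t ≡ 1 (mod 7).
    Then x = 5 + 2584·1 = 2589, valid modulo lcm(2584, 7) = 18088: x ≡ 2589 (mod 18088).
  Combine with x ≡ 1 (mod 13); new modulus lcm = 235144.
    Write x = 2589 + 18088·t and substitute into x ≡ 1 (mod 13): 18088·t ≡ 1 − 2589 = -2588 (mod 13).
    Reduce coefficients mod 13: 5·t ≡ 12 (mod 13).
    The inverse of 5 mod 13 is 8 (since 5·8 = 40 = 3·13 + 1), so t ≡ 8·12 = 96 ≡ 5 (mod 13).
    Then x = 2589 + 18088·5 = 93029, valid modulo lcm(18088, 13) = 235144: x ≡ 93029 (mod 235144).
Verify against each original: 93029 mod 8 = 5, 93029 mod 17 = 5, 93029 mod 19 = 5, 93029 mod 7 = 6, 93029 mod 13 = 1.

x ≡ 93029 (mod 235144).


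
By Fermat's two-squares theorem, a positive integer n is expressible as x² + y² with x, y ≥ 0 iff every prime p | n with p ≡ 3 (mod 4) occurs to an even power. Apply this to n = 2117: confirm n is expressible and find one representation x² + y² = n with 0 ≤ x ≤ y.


Step 1: Factor n = 2117 = 29 · 73.
Step 2: Check the mod-4 condition on each prime factor: 29 ≡ 1 (mod 4), exponent 1; 73 ≡ 1 (mod 4), exponent 1.
All primes ≡ 3 (mod 4) appear to even exponent (or don't appear), so by the two-squares theorem n IS expressible as a sum of two squares.
Step 3: Build a representation. Here n = 29 · 73 is a product of primes ≡ 1 (mod 4). Each prime p ≡ 1 (mod 4) is itself a sum of two squares; find a² by testing p − a² for a perfect square:
  29: 29 − 1² = 28, 29 − 2² = 25 = 5² ⇒ 29 = 2² + 5².
  73: 73 − 1² = 72, 73 − 2² = 69, 73 − 3² = 64 = 8² ⇒ 73 = 3² + 8².
  Combine using the Brahmagupta–Fibonacci identity (a² + b²)(c² + d²) = (ac − bd)² + (ad + bc)² = (ac + bd)² + (ad − bc)²:
  29 · 73 = 2117: from (2² + 5²)(3² + 8²), take (2·3 − 5·8, 2·8 + 5·3) = (6 − 40, 16 + 15) = (-34, 31); dropping signs (only squares matter) gives (34, 31); check 34² + 31² = 1156 + 961 = 2117 ✓.
Step 4: Order so x ≤ y and verify: 31² + 34² = 961 + 1156 = 2117 = n. ✓

n = 2117 = 31² + 34² (one valid representation with x ≤ y).


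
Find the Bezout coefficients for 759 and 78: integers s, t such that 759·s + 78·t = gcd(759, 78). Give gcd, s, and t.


Euclidean algorithm on (759, 78) — divide until remainder is 0:
  759 = 9 · 78 + 57
  78 = 1 · 57 + 21
  57 = 2 · 21 + 15
  21 = 1 · 15 + 6
  15 = 2 · 6 + 3
  6 = 2 · 3 + 0
gcd(759, 78) = 3.
Track Bezout coefficients alongside the remainders: start with r₀ = 759 = a·1 + b·0 (s = 1, t = 0) and r₁ = 78 = a·0 + b·1 (s = 0, t = 1); each new remainder r_{k+1} = r_{k-1} − q_k·r_k inherits s_{k+1} = s_{k-1} − q_k·s_k, t_{k+1} = t_{k-1} − q_k·t_k, so r_k = a·s_k + b·t_k at every step:
  q = 9: r = 57, s = 1 − 9·0 = 1, t = 0 − 9·1 = -9  (check: 759·1 + 78·(-9) = 57)
  q = 1: r = 21, s = 0 − 1·1 = -1, t = 1 − 1·(-9) = 10  (check: 759·(-1) + 78·10 = 21)
  q = 2: r = 15, s = 1 − 2·(-1) = 3, t = -9 − 2·10 = -29  (check: 759·3 + 78·(-29) = 15)
  q = 1: r = 6, s = -1 − 1·3 = -4, t = 10 − 1·(-29) = 39  (check: 759·(-4) + 78·39 = 6)
  q = 2: r = 3, s = 3 − 2·(-4) = 11, t = -29 − 2·39 = -107  (check: 759·11 + 78·(-107) = 3)
The row with r = 3 (the gcd) gives the Bezout coefficients s = 11, t = -107.
Result: 759 · (11) + 78 · (-107) = 3.

gcd(759, 78) = 3; s = 11, t = -107 (check: 759·11 + 78·(-107) = 3).


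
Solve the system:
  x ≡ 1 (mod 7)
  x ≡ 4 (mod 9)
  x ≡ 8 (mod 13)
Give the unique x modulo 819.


Moduli 7, 9, 13 are pairwise coprime; by CRT there is a unique solution modulo M = 7 · 9 · 13 = 819.
Solve pairwise, accumulating the modulus:
  Start with x ≡ 1 (mod 7).
  Combine with x ≡ 4 (mod 9): since gcd(7, 9) = 1, we get a unique residue mod 63.
    Write x = 1 + 7·t and substitute into x ≡ 4 (mod 9): 7·t ≡ 4 − 1 = 3 (mod 9).
    The inverse of 7 mod 9 is 4 (since 7·4 = 28 = 3·9 + 1), so t ≡ 4·3 = 12 ≡ 3 (mod 9).
    Then x = 1 + 7·3 = 22, valid modulo lcm(7, 9) = 63: x ≡ 22 (mod 63).
  Combine with x ≡ 8 (mod 13): since gcd(63, 13) = 1, we get a unique residue mod 819.
    Write x = 22 + 63·t and substitute into x ≡ 8 (mod 13): 63·t ≡ 8 − 22 = -14 (mod 13).
    Reduce coefficients mod 13: 11·t ≡ 12 (mod 13).
    The inverse of 11 mod 13 is 6 (since 11·6 = 66 = 5·13 + 1), so t ≡ 6·12 = 72 ≡ 7 (mod 13).
    Then x = 22 + 63·7 = 463, valid modulo lcm(63, 13) = 819: x ≡ 463 (mod 819).
Verify: 463 mod 7 = 1 ✓, 463 mod 9 = 4 ✓, 463 mod 13 = 8 ✓.

x ≡ 463 (mod 819).


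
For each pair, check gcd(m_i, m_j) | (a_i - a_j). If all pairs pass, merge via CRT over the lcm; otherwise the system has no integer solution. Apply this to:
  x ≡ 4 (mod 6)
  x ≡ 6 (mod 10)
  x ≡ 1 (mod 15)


Moduli 6, 10, 15 are not pairwise coprime, so CRT works modulo lcm(m_i) when all pairwise compatibility conditions hold.
Pairwise compatibility: gcd(m_i, m_j) must divide a_i - a_j for every pair.
Merge one congruence at a time:
  Start: x ≡ 4 (mod 6).
  Combine with x ≡ 6 (mod 10): gcd(6, 10) = 2; 6 - 4 = 2, which IS divisible by 2, so compatible.
    Write x = 4 + 6·t and substitute into x ≡ 6 (mod 10): 6·t ≡ 6 − 4 = 2 (mod 10).
    Divide the congruence (and modulus) by g = 2: 3·t ≡ 1 (mod 5).
    The inverse of 3 mod 5 is 2 (since 3·2 = 6 = 1·5 + 1), so t ≡ 2·1 = 2 ≡ 2 (mod 5).
    Then x = 4 + 6·2 = 16, valid modulo lcm(6, 10) = 30: x ≡ 16 (mod 30).
  Combine with x ≡ 1 (mod 15): gcd(30, 15) = 15; 1 - 16 = -15, which IS divisible by 15, so compatible.
    Write x = 16 + 30·t and substitute into x ≡ 1 (mod 15): 30·t ≡ 1 − 16 = -15 (mod 15).
    Divide the congruence (and modulus) by g = 15: 2·t ≡ -1 (mod 1).
    Modulo 1 every t works; take t = 0.
    Then x = 16 + 30·0 = 16, valid modulo lcm(30, 15) = 30: x ≡ 16 (mod 30).
Verify: 16 mod 6 = 4, 16 mod 10 = 6, 16 mod 15 = 1.

x ≡ 16 (mod 30).


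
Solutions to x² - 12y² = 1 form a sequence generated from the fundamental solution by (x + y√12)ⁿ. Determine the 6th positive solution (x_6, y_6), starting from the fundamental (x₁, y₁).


Step 1: Find the fundamental solution (x₁, y₁) of x² - 12y² = 1.
  Expand √12 as a continued fraction. a₀ = ⌊√12⌋ = 3; iterate m_{k+1} = d_k·a_k − m_k, d_{k+1} = (12 − m_{k+1}²)/d_k, a_{k+1} = ⌊(a₀ + m_{k+1})/d_{k+1}⌋ (starting m₀ = 0, d₀ = 1), with convergents p_k = a_k·p_{k-1} + p_{k-2}, q_k = a_k·q_{k-1} + q_{k-2} (p₋₁ = 1, q₋₁ = 0):
  k = 0: a₀ = 3; p₀/q₀ = 3/1; p₀² − 12·q₀² = 9 − 12 = -3.
  k = 1: m = 3, d = 3, a = ⌊(3 + 3)/3⌋ = 2; p/q = (2·3 + 1)/(2·1 + 0) = 7/2; p² − 12·q² = 49 − 48 = 1.
  The first convergent with p² − 12·q² = 1 gives the fundamental solution (x₁, y₁) = (7, 2).
Step 2: Apply the recurrence (x_{n+1}, y_{n+1}) = (x₁x_n + 12y₁y_n, x₁y_n + y₁x_n) repeatedly.
  From (x_1, y_1) = (7, 2): x_2 = 7·7 + 12·2·2 = 97; y_2 = 7·2 + 2·7 = 28.
  From (x_2, y_2) = (97, 28): x_3 = 7·97 + 12·2·28 = 1351; y_3 = 7·28 + 2·97 = 390.
  From (x_3, y_3) = (1351, 390): x_4 = 7·1351 + 12·2·390 = 18817; y_4 = 7·390 + 2·1351 = 5432.
  From (x_4, y_4) = (18817, 5432): x_5 = 7·18817 + 12·2·5432 = 262087; y_5 = 7·5432 + 2·18817 = 75658.
  From (x_5, y_5) = (262087, 75658): x_6 = 7·262087 + 12·2·75658 = 3650401; y_6 = 7·75658 + 2·262087 = 1053780.
Step 3: Verify x_6² - 12·y_6² = 13325427460801 - 13325427460800 = 1 (should be 1). ✓

(x_1, y_1) = (7, 2); (x_6, y_6) = (3650401, 1053780).


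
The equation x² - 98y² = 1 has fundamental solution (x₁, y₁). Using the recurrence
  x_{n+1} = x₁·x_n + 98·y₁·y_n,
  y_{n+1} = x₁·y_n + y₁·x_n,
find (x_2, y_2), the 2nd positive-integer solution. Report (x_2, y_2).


Step 1: Find the fundamental solution (x₁, y₁) of x² - 98y² = 1.
  Expand √98 as a continued fraction. a₀ = ⌊√98⌋ = 9; iterate m_{k+1} = d_k·a_k − m_k, d_{k+1} = (98 − m_{k+1}²)/d_k, a_{k+1} = ⌊(a₀ + m_{k+1})/d_{k+1}⌋ (starting m₀ = 0, d₀ = 1), with convergents p_k = a_k·p_{k-1} + p_{k-2}, q_k = a_k·q_{k-1} + q_{k-2} (p₋₁ = 1, q₋₁ = 0):
  k = 0: a₀ = 9; p₀/q₀ = 9/1; p₀² − 98·q₀² = 81 − 98 = -17.
  k = 1: m = 9, d = 17, a = ⌊(9 + 9)/17⌋ = 1; p/q = (1·9 + 1)/(1·1 + 0) = 10/1; p² − 98·q² = 100 − 98 = 2.
  k = 2: m = 8, d = 2, a = ⌊(9 + 8)/2⌋ = 8; p/q = (8·10 + 9)/(8·1 + 1) = 89/9; p² − 98·q² = 7921 − 7938 = -17.
  k = 3: m = 8, d = 17, a = ⌊(9 + 8)/17⌋ = 1; p/q = (1·89 + 10)/(1·9 + 1) = 99/10; p² − 98·q² = 9801 − 9800 = 1.
  The first convergent with p² − 98·q² = 1 gives the fundamental solution (x₁, y₁) = (99, 10).
Step 2: Apply the recurrence (x_{n+1}, y_{n+1}) = (x₁x_n + 98y₁y_n, x₁y_n + y₁x_n) repeatedly.
  From (x_1, y_1) = (99, 10): x_2 = 99·99 + 98·10·10 = 19601; y_2 = 99·10 + 10·99 = 1980.
Step 3: Verify x_2² - 98·y_2² = 384199201 - 384199200 = 1 (should be 1). ✓

(x_1, y_1) = (99, 10); (x_2, y_2) = (19601, 1980).


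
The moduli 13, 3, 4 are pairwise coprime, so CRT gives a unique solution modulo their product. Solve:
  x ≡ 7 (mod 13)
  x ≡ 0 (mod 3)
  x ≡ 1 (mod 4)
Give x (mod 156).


Moduli 13, 3, 4 are pairwise coprime; by CRT there is a unique solution modulo M = 13 · 3 · 4 = 156.
Solve pairwise, accumulating the modulus:
  Start with x ≡ 7 (mod 13).
  Combine with x ≡ 0 (mod 3): since gcd(13, 3) = 1, we get a unique residue mod 39.
    Write x = 7 + 13·t and substitute into x ≡ 0 (mod 3): 13·t ≡ 0 − 7 = -7 (mod 3).
    Reduce coefficients mod 3: 1·t ≡ 2 (mod 3).
    So t ≡ 2 (mod 3).
    Then x = 7 + 13·2 = 33, valid modulo lcm(13, 3) = 39: x ≡ 33 (mod 39).
  Combine with x ≡ 1 (mod 4): since gcd(39, 4) = 1, we get a unique residue mod 156.
    Write x = 33 + 39·t and substitute into x ≡ 1 (mod 4): 39·t ≡ 1 − 33 = -32 (mod 4).
    Reduce coefficients mod 4: 3·t ≡ 0 (mod 4).
    The inverse of 3 mod 4 is 3 (since 3·3 = 9 = 2·4 + 1), so t ≡ 3·0 = 0 ≡ 0 (mod 4).
    Then x = 33 + 39·0 = 33, valid modulo lcm(39, 4) = 156: x ≡ 33 (mod 156).
Verify: 33 mod 13 = 7 ✓, 33 mod 3 = 0 ✓, 33 mod 4 = 1 ✓.

x ≡ 33 (mod 156).


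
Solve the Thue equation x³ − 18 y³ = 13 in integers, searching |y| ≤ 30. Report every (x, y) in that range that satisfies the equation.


The equation is x³ - 18y³ = 13. For fixed y, x³ = 18·y³ + 13, so a solution requires the RHS to be a perfect cube.
Strategy: iterate y from -30 to 30, compute RHS = 18·y³ + 13, and check whether it is a (positive or negative) perfect cube.
Check small values of y:
  y = 0: RHS = 13 is not a perfect cube.
  y = 1: RHS = 31 is not a perfect cube.
  y = -1: RHS = -5 is not a perfect cube.
  y = 2: RHS = 157 is not a perfect cube.
  y = -2: RHS = -131 is not a perfect cube.
  y = 3: RHS = 499 is not a perfect cube.
  y = -3: RHS = -473 is not a perfect cube.
Continuing the search up to |y| = 30 finds no solutions either.
No (x, y) in the scanned range satisfies the equation.

No integer solutions with |y| ≤ 30.
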